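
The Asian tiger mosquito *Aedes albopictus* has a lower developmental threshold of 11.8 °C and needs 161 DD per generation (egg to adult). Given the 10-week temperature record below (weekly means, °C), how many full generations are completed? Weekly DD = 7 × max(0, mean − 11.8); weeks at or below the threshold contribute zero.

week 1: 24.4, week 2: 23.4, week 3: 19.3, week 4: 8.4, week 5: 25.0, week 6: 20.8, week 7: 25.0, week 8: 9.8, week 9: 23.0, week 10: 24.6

3 generations

Weekly DD (7 × max(0, T̄ − 11.8)): 88.2, 81.2, 52.5, 0.0, 92.4, 63.0, 92.4, 0.0, 78.4, 89.6.
Season total = 637.7 DD.
Complete generations = ⌊637.7 / 161⌋ = 3.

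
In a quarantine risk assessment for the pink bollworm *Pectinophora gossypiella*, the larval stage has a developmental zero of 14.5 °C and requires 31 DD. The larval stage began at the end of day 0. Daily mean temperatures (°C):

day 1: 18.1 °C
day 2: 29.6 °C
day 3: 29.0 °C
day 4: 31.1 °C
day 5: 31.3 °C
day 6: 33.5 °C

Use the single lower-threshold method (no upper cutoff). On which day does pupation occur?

day 3

Daily DD above 14.5 °C: 3.6, 15.1, 14.5, 16.6, 16.8, 19.0.
Cumulative: 3.6, 18.7, 33.2, 49.8, 66.6, 85.6.
The total first reaches 31 DD on day 3.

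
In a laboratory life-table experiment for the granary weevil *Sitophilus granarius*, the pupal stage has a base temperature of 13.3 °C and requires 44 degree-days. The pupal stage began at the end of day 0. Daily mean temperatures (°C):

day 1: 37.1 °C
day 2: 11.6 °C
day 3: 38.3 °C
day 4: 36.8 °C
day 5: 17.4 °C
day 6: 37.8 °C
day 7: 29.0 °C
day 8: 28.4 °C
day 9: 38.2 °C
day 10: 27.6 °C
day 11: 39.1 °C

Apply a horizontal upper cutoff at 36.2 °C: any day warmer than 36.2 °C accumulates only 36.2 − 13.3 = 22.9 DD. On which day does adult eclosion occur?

Daily DD above 13.3 °C (capped at 22.9): 22.9, 0.0, 22.9, 22.9, 4.1, 22.9, 15.7, 15.1, 22.9, 14.3, 22.9.
Cumulative: 22.9, 22.9, 45.8, 68.7, 72.8, 95.7, 111.4, 126.5, 149.4, 163.7, 186.6.
The total first reaches 44 DD on day 3.

day 3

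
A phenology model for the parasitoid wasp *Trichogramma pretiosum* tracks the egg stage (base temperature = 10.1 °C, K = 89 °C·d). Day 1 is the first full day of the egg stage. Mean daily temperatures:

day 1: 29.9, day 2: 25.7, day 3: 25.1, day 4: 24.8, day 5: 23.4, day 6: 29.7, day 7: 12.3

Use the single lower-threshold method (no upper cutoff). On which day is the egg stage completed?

Daily DD above 10.1 °C: 19.8, 15.6, 15.0, 14.7, 13.3, 19.6, 2.2.
Cumulative: 19.8, 35.4, 50.4, 65.1, 78.4, 98.0, 100.2.
The total first reaches 89 DD on day 6.

day 6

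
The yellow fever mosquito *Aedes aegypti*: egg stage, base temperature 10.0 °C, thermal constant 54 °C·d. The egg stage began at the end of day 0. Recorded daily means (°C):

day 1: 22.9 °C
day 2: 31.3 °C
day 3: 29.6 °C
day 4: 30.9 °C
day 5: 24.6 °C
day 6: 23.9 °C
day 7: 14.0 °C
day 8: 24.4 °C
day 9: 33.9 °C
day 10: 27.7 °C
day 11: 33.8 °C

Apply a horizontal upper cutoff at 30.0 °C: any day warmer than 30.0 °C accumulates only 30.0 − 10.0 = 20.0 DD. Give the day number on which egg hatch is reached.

day 4

Daily DD above 10.0 °C (capped at 20.0): 12.9, 20.0, 19.6, 20.0, 14.6, 13.9, 4.0, 14.4, 20.0, 17.7, 20.0.
Cumulative: 12.9, 32.9, 52.5, 72.5, 87.1, 101.0, 105.0, 119.4, 139.4, 157.1, 177.1.
The total first reaches 54 DD on day 4.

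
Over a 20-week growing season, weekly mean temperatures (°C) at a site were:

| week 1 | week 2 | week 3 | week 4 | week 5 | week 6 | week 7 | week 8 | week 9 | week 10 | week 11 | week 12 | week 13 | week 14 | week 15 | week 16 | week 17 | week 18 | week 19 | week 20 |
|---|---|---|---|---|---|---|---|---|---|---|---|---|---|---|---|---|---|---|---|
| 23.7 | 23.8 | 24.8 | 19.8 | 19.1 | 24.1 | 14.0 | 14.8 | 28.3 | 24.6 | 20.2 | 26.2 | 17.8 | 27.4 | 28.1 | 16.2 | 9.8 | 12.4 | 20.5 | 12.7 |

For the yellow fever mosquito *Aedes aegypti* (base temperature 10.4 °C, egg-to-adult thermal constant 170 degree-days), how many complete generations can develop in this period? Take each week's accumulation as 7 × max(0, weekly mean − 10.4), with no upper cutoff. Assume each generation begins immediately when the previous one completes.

Weekly DD (7 × max(0, T̄ − 10.4)): 93.1, 93.8, 100.8, 65.8, 60.9, 95.9, 25.2, 30.8, 125.3, 99.4, 68.6, 110.6, 51.8, 119.0, 123.9, 40.6, 0.0, 14.0, 70.7, 16.1.
Season total = 1406.3 DD.
Complete generations = ⌊1406.3 / 170⌋ = 8.

8 generations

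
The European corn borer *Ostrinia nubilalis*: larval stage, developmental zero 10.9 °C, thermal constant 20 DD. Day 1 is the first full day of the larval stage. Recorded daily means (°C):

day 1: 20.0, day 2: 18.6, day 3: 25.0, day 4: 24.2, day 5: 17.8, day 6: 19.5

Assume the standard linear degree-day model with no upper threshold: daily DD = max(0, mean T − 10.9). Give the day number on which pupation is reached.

day 3

Daily DD above 10.9 °C: 9.1, 7.7, 14.1, 13.3, 6.9, 8.6.
Cumulative: 9.1, 16.8, 30.9, 44.2, 51.1, 59.7.
The total first reaches 20 DD on day 3.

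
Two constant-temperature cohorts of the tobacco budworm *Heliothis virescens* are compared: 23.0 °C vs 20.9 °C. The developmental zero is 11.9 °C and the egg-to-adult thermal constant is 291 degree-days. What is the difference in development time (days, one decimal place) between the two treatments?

At 23.0 °C: 291 / (23.0 − 11.9) = 291 / 11.1 = 26.216 d.
At 20.9 °C: 291 / (20.9 − 11.9) = 291 / 9.0 = 32.333 d.
Difference = |26.216 − 32.333| = 6.117 ≈ 6.1 days.

6.1 days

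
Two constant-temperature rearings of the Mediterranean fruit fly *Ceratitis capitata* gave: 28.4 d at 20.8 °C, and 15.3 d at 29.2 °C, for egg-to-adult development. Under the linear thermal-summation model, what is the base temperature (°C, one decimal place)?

11.0 °C

Equal thermal constants: D₁(T₁ − T_b) = D₂(T₂ − T_b).
28.4·(20.8 − T_b) = 15.3·(29.2 − T_b)
T_b = (28.4·20.8 − 15.3·29.2) / (28.4 − 15.3) = 143.96 / 13.1 = 10.989 °C ≈ 11.0 °C.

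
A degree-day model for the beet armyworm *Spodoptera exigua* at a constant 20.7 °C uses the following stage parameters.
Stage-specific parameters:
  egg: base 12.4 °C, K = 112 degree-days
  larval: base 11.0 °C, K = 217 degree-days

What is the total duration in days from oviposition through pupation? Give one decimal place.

35.9 days

egg: 112 / (20.7 − 12.4) = 112 / 8.3 = 13.494 d.
larval: 217 / (20.7 − 11.0) = 217 / 9.7 = 22.371 d.
Sum = 35.865 ≈ 35.9 days.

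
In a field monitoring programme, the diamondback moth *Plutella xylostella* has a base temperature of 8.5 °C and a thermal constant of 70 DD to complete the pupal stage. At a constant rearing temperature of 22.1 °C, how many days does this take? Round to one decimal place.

5.1 days

Daily accumulation = 22.1 − 8.5 = 13.6 DD/day.
Duration = 70 / 13.6 = 5.147 ≈ 5.1 days.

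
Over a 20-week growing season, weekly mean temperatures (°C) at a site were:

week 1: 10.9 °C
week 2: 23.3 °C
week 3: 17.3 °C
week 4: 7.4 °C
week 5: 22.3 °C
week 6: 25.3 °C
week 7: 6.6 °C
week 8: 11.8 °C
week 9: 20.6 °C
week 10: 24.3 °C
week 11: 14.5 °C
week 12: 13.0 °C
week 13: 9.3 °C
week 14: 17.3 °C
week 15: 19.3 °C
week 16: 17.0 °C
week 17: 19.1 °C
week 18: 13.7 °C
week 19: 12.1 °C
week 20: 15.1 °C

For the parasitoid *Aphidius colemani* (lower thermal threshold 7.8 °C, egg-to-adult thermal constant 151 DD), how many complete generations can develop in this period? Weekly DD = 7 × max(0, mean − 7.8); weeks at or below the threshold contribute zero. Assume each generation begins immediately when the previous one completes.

7 generations

Weekly DD (7 × max(0, T̄ − 7.8)): 21.7, 108.5, 66.5, 0.0, 101.5, 122.5, 0.0, 28.0, 89.6, 115.5, 46.9, 36.4, 10.5, 66.5, 80.5, 64.4, 79.1, 41.3, 30.1, 51.1.
Season total = 1160.6 DD.
Complete generations = ⌊1160.6 / 151⌋ = 7.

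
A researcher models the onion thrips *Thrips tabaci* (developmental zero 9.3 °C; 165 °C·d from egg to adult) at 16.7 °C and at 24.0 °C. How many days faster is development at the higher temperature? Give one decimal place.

At 16.7 °C: 165 / (16.7 − 9.3) = 165 / 7.4 = 22.297 d.
At 24.0 °C: 165 / (24.0 − 9.3) = 165 / 14.7 = 11.224 d.
Difference = |22.297 − 11.224| = 11.073 ≈ 11.1 days.

11.1 days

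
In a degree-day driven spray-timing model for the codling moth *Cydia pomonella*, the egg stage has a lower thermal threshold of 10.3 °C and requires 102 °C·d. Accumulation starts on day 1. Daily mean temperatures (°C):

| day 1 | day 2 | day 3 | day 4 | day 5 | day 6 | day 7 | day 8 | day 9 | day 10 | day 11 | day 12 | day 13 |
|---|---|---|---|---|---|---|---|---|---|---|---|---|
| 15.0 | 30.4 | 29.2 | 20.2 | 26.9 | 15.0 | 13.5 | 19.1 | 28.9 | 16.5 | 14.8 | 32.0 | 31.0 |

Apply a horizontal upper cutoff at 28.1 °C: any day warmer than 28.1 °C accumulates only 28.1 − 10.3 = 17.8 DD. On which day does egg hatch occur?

day 10

Daily DD above 10.3 °C (capped at 17.8): 4.7, 17.8, 17.8, 9.9, 16.6, 4.7, 3.2, 8.8, 17.8, 6.2, 4.5, 17.8, 17.8.
Cumulative: 4.7, 22.5, 40.3, 50.2, 66.8, 71.5, 74.7, 83.5, 101.3, 107.5, 112.0, 129.8, 147.6.
The total first reaches 102 DD on day 10.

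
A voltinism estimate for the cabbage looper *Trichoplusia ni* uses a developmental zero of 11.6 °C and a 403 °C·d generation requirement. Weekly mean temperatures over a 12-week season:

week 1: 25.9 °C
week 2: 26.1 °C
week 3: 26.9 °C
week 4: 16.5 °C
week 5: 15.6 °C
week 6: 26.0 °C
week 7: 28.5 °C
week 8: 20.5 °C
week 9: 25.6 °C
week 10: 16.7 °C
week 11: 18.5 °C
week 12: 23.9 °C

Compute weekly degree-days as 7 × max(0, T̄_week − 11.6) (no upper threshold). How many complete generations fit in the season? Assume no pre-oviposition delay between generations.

2 generations

Weekly DD (7 × max(0, T̄ − 11.6)): 100.1, 101.5, 107.1, 34.3, 28.0, 100.8, 118.3, 62.3, 98.0, 35.7, 48.3, 86.1.
Season total = 920.5 DD.
Complete generations = ⌊920.5 / 403⌋ = 2.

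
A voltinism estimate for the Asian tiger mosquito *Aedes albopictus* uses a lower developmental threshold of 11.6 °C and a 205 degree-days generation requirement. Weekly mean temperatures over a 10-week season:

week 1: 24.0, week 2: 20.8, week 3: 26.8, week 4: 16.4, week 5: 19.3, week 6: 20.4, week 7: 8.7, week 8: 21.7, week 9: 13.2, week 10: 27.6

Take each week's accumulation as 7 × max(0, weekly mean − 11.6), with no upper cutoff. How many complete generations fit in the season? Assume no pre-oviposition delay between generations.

Weekly DD (7 × max(0, T̄ − 11.6)): 86.8, 64.4, 106.4, 33.6, 53.9, 61.6, 0.0, 70.7, 11.2, 112.0.
Season total = 600.6 DD.
Complete generations = ⌊600.6 / 205⌋ = 2.

2 generations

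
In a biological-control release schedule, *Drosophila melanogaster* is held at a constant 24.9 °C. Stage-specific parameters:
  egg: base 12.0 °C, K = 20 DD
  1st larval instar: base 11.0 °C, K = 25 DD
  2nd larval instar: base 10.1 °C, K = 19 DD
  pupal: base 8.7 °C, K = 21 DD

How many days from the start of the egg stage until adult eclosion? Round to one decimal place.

5.9 days

egg: 20 / (24.9 − 12.0) = 20 / 12.9 = 1.550 d.
1st larval instar: 25 / (24.9 − 11.0) = 25 / 13.9 = 1.799 d.
2nd larval instar: 19 / (24.9 − 10.1) = 19 / 14.8 = 1.284 d.
pupal: 21 / (24.9 − 8.7) = 21 / 16.2 = 1.296 d.
Sum = 5.929 ≈ 5.9 days.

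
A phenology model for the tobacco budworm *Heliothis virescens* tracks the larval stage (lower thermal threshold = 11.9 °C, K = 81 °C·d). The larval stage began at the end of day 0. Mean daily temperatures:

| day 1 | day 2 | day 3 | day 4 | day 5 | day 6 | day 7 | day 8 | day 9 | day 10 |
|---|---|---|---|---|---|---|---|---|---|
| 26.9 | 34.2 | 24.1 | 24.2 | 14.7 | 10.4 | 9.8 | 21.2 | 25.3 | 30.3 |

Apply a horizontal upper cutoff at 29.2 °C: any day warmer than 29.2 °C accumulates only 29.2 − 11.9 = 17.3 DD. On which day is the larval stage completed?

day 9

Daily DD above 11.9 °C (capped at 17.3): 15.0, 17.3, 12.2, 12.3, 2.8, 0.0, 0.0, 9.3, 13.4, 17.3.
Cumulative: 15.0, 32.3, 44.5, 56.8, 59.6, 59.6, 59.6, 68.9, 82.3, 99.6.
The total first reaches 81 DD on day 9.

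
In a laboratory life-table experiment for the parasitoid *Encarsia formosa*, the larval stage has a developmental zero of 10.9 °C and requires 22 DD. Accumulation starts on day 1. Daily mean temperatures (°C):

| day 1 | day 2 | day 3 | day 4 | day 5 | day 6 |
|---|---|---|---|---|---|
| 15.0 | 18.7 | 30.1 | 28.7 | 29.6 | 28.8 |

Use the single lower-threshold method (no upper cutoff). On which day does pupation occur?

day 3

Daily DD above 10.9 °C: 4.1, 7.8, 19.2, 17.8, 18.7, 17.9.
Cumulative: 4.1, 11.9, 31.1, 48.9, 67.6, 85.5.
The total first reaches 22 DD on day 3.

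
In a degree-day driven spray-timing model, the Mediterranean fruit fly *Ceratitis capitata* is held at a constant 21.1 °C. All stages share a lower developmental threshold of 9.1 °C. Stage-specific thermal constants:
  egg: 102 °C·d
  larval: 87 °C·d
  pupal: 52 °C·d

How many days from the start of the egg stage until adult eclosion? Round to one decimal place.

Daily accumulation at 21.1 °C = 21.1 − 9.1 = 12.0 DD/day.
Total K = 102 + 87 + 52 = 241 DD.
Total duration = 241 / 12.0 = 20.083 ≈ 20.1 days.

20.1 days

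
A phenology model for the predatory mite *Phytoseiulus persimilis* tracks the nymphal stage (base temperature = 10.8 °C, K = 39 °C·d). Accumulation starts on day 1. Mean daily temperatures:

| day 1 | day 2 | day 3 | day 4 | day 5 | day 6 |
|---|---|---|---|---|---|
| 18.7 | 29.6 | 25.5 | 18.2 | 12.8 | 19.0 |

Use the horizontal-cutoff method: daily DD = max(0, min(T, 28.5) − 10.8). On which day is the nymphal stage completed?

Daily DD above 10.8 °C (capped at 17.7): 7.9, 17.7, 14.7, 7.4, 2.0, 8.2.
Cumulative: 7.9, 25.6, 40.3, 47.7, 49.7, 57.9.
The total first reaches 39 DD on day 3.

day 3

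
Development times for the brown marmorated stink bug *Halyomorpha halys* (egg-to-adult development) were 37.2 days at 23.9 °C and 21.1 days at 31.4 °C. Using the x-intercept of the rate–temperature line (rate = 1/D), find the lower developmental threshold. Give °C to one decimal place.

Under the model K = D·(T − T_b), so D₁·(T₁ − T_b) = D₂·(T₂ − T_b).
37.2·(23.9 − T_b) = 21.1·(31.4 − T_b)
T_b = (37.2·23.9 − 21.1·31.4) / (37.2 − 21.1) = 226.54 / 16.1 = 14.071 °C ≈ 14.1 °C.

14.1 °C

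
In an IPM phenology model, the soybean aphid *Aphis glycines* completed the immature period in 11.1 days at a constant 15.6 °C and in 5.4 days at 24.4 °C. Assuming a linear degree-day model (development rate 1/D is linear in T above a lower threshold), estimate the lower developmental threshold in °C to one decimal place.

7.3 °C

Equal thermal constants: D₁(T₁ − T_b) = D₂(T₂ − T_b).
11.1·(15.6 − T_b) = 5.4·(24.4 − T_b)
T_b = (11.1·15.6 − 5.4·24.4) / (11.1 − 5.4) = 41.40 / 5.7 = 7.263 °C ≈ 7.3 °C.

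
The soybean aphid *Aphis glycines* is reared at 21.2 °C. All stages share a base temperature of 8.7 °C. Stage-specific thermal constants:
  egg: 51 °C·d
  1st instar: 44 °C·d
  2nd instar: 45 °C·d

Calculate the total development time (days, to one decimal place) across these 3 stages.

Daily accumulation at 21.2 °C = 21.2 − 8.7 = 12.5 DD/day.
Total K = 51 + 44 + 45 = 140 DD.
Total duration = 140 / 12.5 = 11.200 ≈ 11.2 days.

11.2 days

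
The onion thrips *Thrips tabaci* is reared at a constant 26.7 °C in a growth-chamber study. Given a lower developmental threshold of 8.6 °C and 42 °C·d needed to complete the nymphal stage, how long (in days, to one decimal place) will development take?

Daily accumulation = 26.7 − 8.6 = 18.1 DD/day.
Duration = 42 / 18.1 = 2.320 ≈ 2.3 days.

2.3 days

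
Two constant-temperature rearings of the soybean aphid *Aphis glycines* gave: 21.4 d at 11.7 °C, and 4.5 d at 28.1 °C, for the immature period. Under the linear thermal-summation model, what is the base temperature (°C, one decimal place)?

Under the model K = D·(T − T_b), so D₁·(T₁ − T_b) = D₂·(T₂ − T_b).
21.4·(11.7 − T_b) = 4.5·(28.1 − T_b)
T_b = (21.4·11.7 − 4.5·28.1) / (21.4 − 4.5) = 123.93 / 16.9 = 7.333 °C ≈ 7.3 °C.

7.3 °C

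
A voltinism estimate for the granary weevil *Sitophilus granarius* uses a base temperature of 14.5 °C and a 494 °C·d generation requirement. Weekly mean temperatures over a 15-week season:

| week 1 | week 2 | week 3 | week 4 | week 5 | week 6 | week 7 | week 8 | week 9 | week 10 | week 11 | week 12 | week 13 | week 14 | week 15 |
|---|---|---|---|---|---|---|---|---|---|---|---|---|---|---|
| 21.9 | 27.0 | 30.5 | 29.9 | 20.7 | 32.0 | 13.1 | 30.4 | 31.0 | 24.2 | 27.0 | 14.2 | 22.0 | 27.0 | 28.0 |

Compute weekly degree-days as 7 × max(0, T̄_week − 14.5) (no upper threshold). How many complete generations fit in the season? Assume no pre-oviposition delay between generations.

Weekly DD (7 × max(0, T̄ − 14.5)): 51.8, 87.5, 112.0, 107.8, 43.4, 122.5, 0.0, 111.3, 115.5, 67.9, 87.5, 0.0, 52.5, 87.5, 94.5.
Season total = 1141.7 DD.
Complete generations = ⌊1141.7 / 494⌋ = 2.

2 generations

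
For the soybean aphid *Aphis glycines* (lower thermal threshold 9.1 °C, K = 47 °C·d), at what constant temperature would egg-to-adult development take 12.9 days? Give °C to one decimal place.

12.7 °C

Required daily accumulation = 47 / 12.9 = 3.643 DD/day.
T = T_base + 3.643 = 9.1 + 3.643 = 12.743 ≈ 12.7 °C.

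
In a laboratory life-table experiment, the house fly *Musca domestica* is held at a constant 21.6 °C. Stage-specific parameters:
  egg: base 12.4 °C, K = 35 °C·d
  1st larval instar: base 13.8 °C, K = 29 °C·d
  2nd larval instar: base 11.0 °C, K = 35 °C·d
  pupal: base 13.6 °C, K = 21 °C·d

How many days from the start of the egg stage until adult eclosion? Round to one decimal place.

13.4 days

egg: 35 / (21.6 − 12.4) = 35 / 9.2 = 3.804 d.
1st larval instar: 29 / (21.6 − 13.8) = 29 / 7.8 = 3.718 d.
2nd larval instar: 35 / (21.6 − 11.0) = 35 / 10.6 = 3.302 d.
pupal: 21 / (21.6 − 13.6) = 21 / 8.0 = 2.625 d.
Sum = 13.449 ≈ 13.4 days.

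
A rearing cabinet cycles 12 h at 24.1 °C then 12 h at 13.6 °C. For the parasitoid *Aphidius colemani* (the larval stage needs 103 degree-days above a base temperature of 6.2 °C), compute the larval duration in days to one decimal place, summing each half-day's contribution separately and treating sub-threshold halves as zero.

8.1 days

Day half: max(0, 24.1 − 6.2) × 0.5 = 17.9 × 0.5 = 8.95 DD.
Night half: max(0, 13.6 − 6.2) × 0.5 = 7.4 × 0.5 = 3.70 DD.
Per 24 h: 12.65 DD/day.
Duration = 103 / 12.65 = 8.142 ≈ 8.1 days.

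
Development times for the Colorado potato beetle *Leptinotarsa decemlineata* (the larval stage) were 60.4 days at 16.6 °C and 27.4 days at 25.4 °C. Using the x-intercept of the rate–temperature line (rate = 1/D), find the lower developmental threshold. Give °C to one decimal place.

9.3 °C

Equal thermal constants: D₁(T₁ − T_b) = D₂(T₂ − T_b).
60.4·(16.6 − T_b) = 27.4·(25.4 − T_b)
T_b = (60.4·16.6 − 27.4·25.4) / (60.4 − 27.4) = 306.68 / 33.0 = 9.293 °C ≈ 9.3 °C.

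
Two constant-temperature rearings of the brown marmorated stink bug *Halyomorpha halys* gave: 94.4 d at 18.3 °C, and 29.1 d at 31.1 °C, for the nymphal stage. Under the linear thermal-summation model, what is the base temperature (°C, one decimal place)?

12.6 °C

Under the model K = D·(T − T_b), so D₁·(T₁ − T_b) = D₂·(T₂ − T_b).
94.4·(18.3 − T_b) = 29.1·(31.1 − T_b)
T_b = (94.4·18.3 − 29.1·31.1) / (94.4 − 29.1) = 822.51 / 65.3 = 12.596 °C ≈ 12.6 °C.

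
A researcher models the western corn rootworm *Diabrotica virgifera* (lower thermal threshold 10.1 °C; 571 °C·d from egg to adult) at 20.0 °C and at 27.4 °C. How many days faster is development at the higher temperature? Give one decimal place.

24.7 days

At 20.0 °C: 571 / (20.0 − 10.1) = 571 / 9.9 = 57.677 d.
At 27.4 °C: 571 / (27.4 − 10.1) = 571 / 17.3 = 33.006 d.
Difference = |57.677 − 33.006| = 24.671 ≈ 24.7 days.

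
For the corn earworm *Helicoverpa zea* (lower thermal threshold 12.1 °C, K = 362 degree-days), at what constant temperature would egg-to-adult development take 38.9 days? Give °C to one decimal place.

21.4 °C

Required daily accumulation = 362 / 38.9 = 9.306 DD/day.
T = T_base + 9.306 = 12.1 + 9.306 = 21.406 ≈ 21.4 °C.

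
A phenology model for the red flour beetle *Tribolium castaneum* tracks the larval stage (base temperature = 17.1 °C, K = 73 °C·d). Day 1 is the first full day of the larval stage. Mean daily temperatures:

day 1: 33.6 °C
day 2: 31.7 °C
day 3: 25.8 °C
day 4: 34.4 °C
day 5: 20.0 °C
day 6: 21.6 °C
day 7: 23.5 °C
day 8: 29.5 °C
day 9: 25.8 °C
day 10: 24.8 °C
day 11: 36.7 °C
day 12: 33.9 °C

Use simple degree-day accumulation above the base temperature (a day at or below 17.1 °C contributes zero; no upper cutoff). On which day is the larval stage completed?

Daily DD above 17.1 °C: 16.5, 14.6, 8.7, 17.3, 2.9, 4.5, 6.4, 12.4, 8.7, 7.7, 19.6, 16.8.
Cumulative: 16.5, 31.1, 39.8, 57.1, 60.0, 64.5, 70.9, 83.3, 92.0, 99.7, 119.3, 136.1.
The total first reaches 73 DD on day 8.

day 8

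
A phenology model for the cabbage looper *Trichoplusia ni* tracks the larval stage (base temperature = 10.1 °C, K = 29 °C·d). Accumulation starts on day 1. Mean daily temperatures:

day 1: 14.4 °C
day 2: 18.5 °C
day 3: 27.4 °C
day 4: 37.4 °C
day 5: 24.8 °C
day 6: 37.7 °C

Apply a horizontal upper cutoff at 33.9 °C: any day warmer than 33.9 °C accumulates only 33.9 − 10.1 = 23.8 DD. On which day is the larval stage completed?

Daily DD above 10.1 °C (capped at 23.8): 4.3, 8.4, 17.3, 23.8, 14.7, 23.8.
Cumulative: 4.3, 12.7, 30.0, 53.8, 68.5, 92.3.
The total first reaches 29 DD on day 3.

day 3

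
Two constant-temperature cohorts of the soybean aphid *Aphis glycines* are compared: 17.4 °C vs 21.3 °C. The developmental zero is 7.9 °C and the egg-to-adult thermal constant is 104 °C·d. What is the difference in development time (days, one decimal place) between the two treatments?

At 17.4 °C: 104 / (17.4 − 7.9) = 104 / 9.5 = 10.947 d.
At 21.3 °C: 104 / (21.3 − 7.9) = 104 / 13.4 = 7.761 d.
Difference = |10.947 − 7.761| = 3.186 ≈ 3.2 days.

3.2 days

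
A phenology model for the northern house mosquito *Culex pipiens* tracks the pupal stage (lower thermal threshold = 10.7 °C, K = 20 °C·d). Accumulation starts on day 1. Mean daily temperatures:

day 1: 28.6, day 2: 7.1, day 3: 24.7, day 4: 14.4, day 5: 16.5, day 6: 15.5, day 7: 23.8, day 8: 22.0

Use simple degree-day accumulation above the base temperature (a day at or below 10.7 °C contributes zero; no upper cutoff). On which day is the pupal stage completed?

Daily DD above 10.7 °C: 17.9, 0.0, 14.0, 3.7, 5.8, 4.8, 13.1, 11.3.
Cumulative: 17.9, 17.9, 31.9, 35.6, 41.4, 46.2, 59.3, 70.6.
The total first reaches 20 DD on day 3.

day 3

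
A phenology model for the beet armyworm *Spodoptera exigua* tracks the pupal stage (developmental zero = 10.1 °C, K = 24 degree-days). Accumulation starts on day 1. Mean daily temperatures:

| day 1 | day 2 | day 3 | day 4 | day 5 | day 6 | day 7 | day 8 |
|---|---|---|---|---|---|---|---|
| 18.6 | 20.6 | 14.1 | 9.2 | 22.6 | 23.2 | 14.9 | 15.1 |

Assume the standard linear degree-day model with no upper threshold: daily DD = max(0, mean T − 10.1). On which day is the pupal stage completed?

day 5

Daily DD above 10.1 °C: 8.5, 10.5, 4.0, 0.0, 12.5, 13.1, 4.8, 5.0.
Cumulative: 8.5, 19.0, 23.0, 23.0, 35.5, 48.6, 53.4, 58.4.
The total first reaches 24 DD on day 5.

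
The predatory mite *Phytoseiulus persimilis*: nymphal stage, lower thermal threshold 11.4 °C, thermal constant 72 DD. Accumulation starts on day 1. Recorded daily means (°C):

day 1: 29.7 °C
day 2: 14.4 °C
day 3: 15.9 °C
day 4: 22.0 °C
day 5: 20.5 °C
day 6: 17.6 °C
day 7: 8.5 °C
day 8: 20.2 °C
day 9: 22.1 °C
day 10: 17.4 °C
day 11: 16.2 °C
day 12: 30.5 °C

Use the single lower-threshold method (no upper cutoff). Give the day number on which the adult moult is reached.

Daily DD above 11.4 °C: 18.3, 3.0, 4.5, 10.6, 9.1, 6.2, 0.0, 8.8, 10.7, 6.0, 4.8, 19.1.
Cumulative: 18.3, 21.3, 25.8, 36.4, 45.5, 51.7, 51.7, 60.5, 71.2, 77.2, 82.0, 101.1.
The total first reaches 72 DD on day 10.

day 10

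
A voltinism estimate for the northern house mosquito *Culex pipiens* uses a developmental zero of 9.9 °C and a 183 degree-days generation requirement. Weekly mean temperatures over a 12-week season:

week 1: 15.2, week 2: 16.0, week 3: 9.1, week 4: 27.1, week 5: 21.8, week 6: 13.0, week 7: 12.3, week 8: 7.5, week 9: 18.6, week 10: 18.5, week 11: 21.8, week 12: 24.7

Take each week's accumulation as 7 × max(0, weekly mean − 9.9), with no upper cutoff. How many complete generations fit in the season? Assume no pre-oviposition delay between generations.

3 generations

Weekly DD (7 × max(0, T̄ − 9.9)): 37.1, 42.7, 0.0, 120.4, 83.3, 21.7, 16.8, 0.0, 60.9, 60.2, 83.3, 103.6.
Season total = 630.0 DD.
Complete generations = ⌊630.0 / 183⌋ = 3.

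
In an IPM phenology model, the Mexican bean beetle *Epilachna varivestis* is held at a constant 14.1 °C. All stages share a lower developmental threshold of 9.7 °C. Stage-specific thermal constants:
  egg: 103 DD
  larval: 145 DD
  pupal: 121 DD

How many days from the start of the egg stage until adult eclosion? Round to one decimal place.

83.9 days

Daily accumulation at 14.1 °C = 14.1 − 9.7 = 4.4 DD/day.
Total K = 103 + 145 + 121 = 369 DD.
Total duration = 369 / 4.4 = 83.864 ≈ 83.9 days.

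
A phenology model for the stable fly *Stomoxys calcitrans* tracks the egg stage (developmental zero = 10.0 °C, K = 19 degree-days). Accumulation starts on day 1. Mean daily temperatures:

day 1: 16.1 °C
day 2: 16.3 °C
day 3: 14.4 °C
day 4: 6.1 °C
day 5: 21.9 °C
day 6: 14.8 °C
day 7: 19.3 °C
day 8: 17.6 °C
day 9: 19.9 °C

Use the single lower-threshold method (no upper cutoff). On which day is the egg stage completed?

Daily DD above 10.0 °C: 6.1, 6.3, 4.4, 0.0, 11.9, 4.8, 9.3, 7.6, 9.9.
Cumulative: 6.1, 12.4, 16.8, 16.8, 28.7, 33.5, 42.8, 50.4, 60.3.
The total first reaches 19 DD on day 5.

day 5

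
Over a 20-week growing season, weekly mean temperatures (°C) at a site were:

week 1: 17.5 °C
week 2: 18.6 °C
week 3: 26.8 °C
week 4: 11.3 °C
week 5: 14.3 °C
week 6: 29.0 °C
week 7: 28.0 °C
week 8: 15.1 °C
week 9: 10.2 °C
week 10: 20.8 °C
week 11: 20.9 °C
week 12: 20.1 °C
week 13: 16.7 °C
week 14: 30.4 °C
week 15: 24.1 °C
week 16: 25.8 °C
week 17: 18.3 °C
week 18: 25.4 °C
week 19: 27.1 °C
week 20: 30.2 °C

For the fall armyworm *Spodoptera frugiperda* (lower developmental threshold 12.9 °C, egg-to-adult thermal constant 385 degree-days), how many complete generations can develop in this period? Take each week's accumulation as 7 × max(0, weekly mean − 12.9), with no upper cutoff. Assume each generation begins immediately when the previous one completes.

3 generations

Weekly DD (7 × max(0, T̄ − 12.9)): 32.2, 39.9, 97.3, 0.0, 9.8, 112.7, 105.7, 15.4, 0.0, 55.3, 56.0, 50.4, 26.6, 122.5, 78.4, 90.3, 37.8, 87.5, 99.4, 121.1.
Season total = 1238.3 DD.
Complete generations = ⌊1238.3 / 385⌋ = 3.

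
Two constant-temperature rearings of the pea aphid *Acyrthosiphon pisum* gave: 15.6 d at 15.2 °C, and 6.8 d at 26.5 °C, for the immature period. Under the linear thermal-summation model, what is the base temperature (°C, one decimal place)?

Linear rate model ⇒ the product D·(T − T_b) is constant across temperatures.
15.6·(15.2 − T_b) = 6.8·(26.5 − T_b)
T_b = (15.6·15.2 − 6.8·26.5) / (15.6 − 6.8) = 56.92 / 8.8 = 6.468 °C ≈ 6.5 °C.

6.5 °C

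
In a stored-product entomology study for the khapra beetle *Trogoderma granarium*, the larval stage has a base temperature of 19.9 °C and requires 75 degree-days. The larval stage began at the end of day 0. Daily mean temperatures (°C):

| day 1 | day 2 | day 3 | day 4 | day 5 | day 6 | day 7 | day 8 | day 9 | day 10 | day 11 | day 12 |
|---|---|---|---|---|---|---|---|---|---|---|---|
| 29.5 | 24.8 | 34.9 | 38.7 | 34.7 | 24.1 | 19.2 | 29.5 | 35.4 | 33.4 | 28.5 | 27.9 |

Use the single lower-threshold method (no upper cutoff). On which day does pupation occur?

day 8

Daily DD above 19.9 °C: 9.6, 4.9, 15.0, 18.8, 14.8, 4.2, 0.0, 9.6, 15.5, 13.5, 8.6, 8.0.
Cumulative: 9.6, 14.5, 29.5, 48.3, 63.1, 67.3, 67.3, 76.9, 92.4, 105.9, 114.5, 122.5.
The total first reaches 75 DD on day 8.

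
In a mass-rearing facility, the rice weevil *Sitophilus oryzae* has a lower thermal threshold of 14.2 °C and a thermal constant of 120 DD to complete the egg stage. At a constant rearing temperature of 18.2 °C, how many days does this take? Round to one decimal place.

30.0 days

Daily accumulation = 18.2 − 14.2 = 4.0 DD/day.
Duration = 120 / 4.0 = 30.000 ≈ 30.0 days.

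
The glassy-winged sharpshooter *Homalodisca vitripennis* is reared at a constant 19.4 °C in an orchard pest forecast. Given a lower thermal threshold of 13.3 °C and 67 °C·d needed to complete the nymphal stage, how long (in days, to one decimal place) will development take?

Daily accumulation = 19.4 − 13.3 = 6.1 DD/day.
Duration = 67 / 6.1 = 10.984 ≈ 11.0 days.

11.0 days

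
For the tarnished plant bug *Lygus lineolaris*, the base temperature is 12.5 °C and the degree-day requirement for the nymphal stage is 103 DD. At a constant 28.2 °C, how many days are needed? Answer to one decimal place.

Daily accumulation = 28.2 − 12.5 = 15.7 DD/day.
Duration = 103 / 15.7 = 6.561 ≈ 6.6 days.

6.6 days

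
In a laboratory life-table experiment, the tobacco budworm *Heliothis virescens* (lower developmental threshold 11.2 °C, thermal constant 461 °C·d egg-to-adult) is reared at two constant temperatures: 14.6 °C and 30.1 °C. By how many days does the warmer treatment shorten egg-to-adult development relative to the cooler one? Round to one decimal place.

111.2 days

At 14.6 °C: 461 / (14.6 − 11.2) = 461 / 3.4 = 135.588 d.
At 30.1 °C: 461 / (30.1 − 11.2) = 461 / 18.9 = 24.392 d.
Difference = |135.588 − 24.392| = 111.197 ≈ 111.2 days.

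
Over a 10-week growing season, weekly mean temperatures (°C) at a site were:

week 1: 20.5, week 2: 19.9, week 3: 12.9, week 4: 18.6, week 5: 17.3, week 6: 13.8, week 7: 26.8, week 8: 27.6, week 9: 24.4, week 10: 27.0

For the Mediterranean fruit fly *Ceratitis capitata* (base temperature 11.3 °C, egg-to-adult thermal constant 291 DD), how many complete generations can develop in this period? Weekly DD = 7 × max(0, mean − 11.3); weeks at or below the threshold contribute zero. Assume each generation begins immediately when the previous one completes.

Weekly DD (7 × max(0, T̄ − 11.3)): 64.4, 60.2, 11.2, 51.1, 42.0, 17.5, 108.5, 114.1, 91.7, 109.9.
Season total = 670.6 DD.
Complete generations = ⌊670.6 / 291⌋ = 2.

2 generations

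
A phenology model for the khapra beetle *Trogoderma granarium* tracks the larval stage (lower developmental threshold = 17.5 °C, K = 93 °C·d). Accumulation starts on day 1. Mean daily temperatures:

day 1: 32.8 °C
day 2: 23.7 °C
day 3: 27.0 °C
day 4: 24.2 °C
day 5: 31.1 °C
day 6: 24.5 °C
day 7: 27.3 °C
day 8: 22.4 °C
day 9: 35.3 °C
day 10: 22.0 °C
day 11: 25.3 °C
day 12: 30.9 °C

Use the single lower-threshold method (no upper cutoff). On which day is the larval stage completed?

Daily DD above 17.5 °C: 15.3, 6.2, 9.5, 6.7, 13.6, 7.0, 9.8, 4.9, 17.8, 4.5, 7.8, 13.4.
Cumulative: 15.3, 21.5, 31.0, 37.7, 51.3, 58.3, 68.1, 73.0, 90.8, 95.3, 103.1, 116.5.
The total first reaches 93 DD on day 10.

day 10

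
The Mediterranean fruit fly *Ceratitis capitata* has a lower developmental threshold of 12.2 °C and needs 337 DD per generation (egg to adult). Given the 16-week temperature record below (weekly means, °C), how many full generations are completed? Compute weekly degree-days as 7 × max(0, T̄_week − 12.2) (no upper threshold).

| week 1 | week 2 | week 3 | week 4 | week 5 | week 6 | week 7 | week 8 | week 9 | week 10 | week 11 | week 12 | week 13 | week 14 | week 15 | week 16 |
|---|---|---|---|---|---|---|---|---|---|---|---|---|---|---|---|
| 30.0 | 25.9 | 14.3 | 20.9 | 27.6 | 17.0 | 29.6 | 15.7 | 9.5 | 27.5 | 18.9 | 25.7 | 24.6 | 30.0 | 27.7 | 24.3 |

Weekly DD (7 × max(0, T̄ − 12.2)): 124.6, 95.9, 14.7, 60.9, 107.8, 33.6, 121.8, 24.5, 0.0, 107.1, 46.9, 94.5, 86.8, 124.6, 108.5, 84.7.
Season total = 1236.9 DD.
Complete generations = ⌊1236.9 / 337⌋ = 3.

3 generations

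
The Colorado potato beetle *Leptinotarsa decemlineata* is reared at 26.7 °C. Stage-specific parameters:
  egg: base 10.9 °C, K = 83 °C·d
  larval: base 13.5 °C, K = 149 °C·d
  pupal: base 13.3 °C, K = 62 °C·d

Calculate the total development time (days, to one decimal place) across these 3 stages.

21.2 days

egg: 83 / (26.7 − 10.9) = 83 / 15.8 = 5.253 d.
larval: 149 / (26.7 − 13.5) = 149 / 13.2 = 11.288 d.
pupal: 62 / (26.7 − 13.3) = 62 / 13.4 = 4.627 d.
Sum = 21.168 ≈ 21.2 days.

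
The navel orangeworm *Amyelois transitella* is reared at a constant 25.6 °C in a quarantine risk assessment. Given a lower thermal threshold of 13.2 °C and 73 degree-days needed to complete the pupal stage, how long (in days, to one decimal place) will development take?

Daily accumulation = 25.6 − 13.2 = 12.4 DD/day.
Duration = 73 / 12.4 = 5.887 ≈ 5.9 days.

5.9 days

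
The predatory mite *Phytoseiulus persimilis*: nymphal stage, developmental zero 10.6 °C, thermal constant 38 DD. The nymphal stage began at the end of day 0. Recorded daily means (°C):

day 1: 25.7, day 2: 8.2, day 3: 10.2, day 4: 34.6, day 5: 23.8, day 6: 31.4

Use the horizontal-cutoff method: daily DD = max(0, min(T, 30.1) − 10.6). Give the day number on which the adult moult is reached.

day 5

Daily DD above 10.6 °C (capped at 19.5): 15.1, 0.0, 0.0, 19.5, 13.2, 19.5.
Cumulative: 15.1, 15.1, 15.1, 34.6, 47.8, 67.3.
The total first reaches 38 DD on day 5.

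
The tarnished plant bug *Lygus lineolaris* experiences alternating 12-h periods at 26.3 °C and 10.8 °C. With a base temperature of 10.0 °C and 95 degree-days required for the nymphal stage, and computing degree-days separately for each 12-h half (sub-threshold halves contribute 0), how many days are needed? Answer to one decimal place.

Day half: max(0, 26.3 − 10.0) × 0.5 = 16.3 × 0.5 = 8.15 DD.
Night half: max(0, 10.8 − 10.0) × 0.5 = 0.8 × 0.5 = 0.40 DD.
Per 24 h: 8.55 DD/day.
Duration = 95 / 8.55 = 11.111 ≈ 11.1 days.

11.1 days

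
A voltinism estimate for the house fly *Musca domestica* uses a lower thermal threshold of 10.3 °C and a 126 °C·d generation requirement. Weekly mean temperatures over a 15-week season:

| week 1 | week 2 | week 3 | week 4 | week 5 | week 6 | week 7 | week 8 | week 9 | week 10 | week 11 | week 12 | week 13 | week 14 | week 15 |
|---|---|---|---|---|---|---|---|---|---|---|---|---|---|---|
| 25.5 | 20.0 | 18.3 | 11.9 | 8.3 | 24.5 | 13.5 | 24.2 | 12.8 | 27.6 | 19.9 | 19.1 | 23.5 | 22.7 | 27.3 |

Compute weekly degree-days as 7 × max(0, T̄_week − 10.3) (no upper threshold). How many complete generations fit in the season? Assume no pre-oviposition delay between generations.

8 generations

Weekly DD (7 × max(0, T̄ − 10.3)): 106.4, 67.9, 56.0, 11.2, 0.0, 99.4, 22.4, 97.3, 17.5, 121.1, 67.2, 61.6, 92.4, 86.8, 119.0.
Season total = 1026.2 DD.
Complete generations = ⌊1026.2 / 126⌋ = 8.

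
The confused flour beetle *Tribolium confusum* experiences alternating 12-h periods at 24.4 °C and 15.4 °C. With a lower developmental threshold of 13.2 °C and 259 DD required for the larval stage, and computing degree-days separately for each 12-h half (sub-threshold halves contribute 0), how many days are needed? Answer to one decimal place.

Day half: max(0, 24.4 − 13.2) × 0.5 = 11.2 × 0.5 = 5.60 DD.
Night half: max(0, 15.4 − 13.2) × 0.5 = 2.2 × 0.5 = 1.10 DD.
Per 24 h: 6.70 DD/day.
Duration = 259 / 6.70 = 38.657 ≈ 38.7 days.

38.7 days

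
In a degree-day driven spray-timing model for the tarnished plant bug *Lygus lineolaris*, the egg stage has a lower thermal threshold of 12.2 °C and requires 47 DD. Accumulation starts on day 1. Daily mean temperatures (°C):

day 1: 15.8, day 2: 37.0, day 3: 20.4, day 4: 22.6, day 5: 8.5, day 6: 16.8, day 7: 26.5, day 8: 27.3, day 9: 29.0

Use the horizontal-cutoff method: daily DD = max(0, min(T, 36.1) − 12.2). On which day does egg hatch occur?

Daily DD above 12.2 °C (capped at 23.9): 3.6, 23.9, 8.2, 10.4, 0.0, 4.6, 14.3, 15.1, 16.8.
Cumulative: 3.6, 27.5, 35.7, 46.1, 46.1, 50.7, 65.0, 80.1, 96.9.
The total first reaches 47 DD on day 6.

day 6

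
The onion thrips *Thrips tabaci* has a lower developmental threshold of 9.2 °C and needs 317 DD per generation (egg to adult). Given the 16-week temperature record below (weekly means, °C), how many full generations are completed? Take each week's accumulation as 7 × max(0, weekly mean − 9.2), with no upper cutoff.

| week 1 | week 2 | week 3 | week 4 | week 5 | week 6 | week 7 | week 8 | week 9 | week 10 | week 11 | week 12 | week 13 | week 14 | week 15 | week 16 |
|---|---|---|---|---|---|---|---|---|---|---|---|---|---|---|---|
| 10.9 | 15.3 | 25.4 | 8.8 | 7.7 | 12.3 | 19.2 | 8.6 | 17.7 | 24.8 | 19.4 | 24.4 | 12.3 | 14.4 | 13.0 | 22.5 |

Weekly DD (7 × max(0, T̄ − 9.2)): 11.9, 42.7, 113.4, 0.0, 0.0, 21.7, 70.0, 0.0, 59.5, 109.2, 71.4, 106.4, 21.7, 36.4, 26.6, 93.1.
Season total = 784.0 DD.
Complete generations = ⌊784.0 / 317⌋ = 2.

2 generations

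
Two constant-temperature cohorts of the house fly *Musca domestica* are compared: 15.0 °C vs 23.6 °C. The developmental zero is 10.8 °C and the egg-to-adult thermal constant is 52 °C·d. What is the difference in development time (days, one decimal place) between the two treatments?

8.3 days

At 15.0 °C: 52 / (15.0 − 10.8) = 52 / 4.2 = 12.381 d.
At 23.6 °C: 52 / (23.6 − 10.8) = 52 / 12.8 = 4.062 d.
Difference = |12.381 − 4.062| = 8.318 ≈ 8.3 days.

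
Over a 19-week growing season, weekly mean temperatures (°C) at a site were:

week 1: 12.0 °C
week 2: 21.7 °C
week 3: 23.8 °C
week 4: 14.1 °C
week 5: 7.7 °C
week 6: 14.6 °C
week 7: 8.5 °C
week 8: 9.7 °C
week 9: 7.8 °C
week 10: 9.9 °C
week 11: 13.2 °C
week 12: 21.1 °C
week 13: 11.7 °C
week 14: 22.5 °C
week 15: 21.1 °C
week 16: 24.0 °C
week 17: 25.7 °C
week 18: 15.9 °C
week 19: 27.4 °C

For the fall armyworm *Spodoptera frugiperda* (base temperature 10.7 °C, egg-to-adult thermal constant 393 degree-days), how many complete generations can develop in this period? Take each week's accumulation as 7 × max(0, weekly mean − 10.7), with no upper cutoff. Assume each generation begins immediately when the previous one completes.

2 generations

Weekly DD (7 × max(0, T̄ − 10.7)): 9.1, 77.0, 91.7, 23.8, 0.0, 27.3, 0.0, 0.0, 0.0, 0.0, 17.5, 72.8, 7.0, 82.6, 72.8, 93.1, 105.0, 36.4, 116.9.
Season total = 833.0 DD.
Complete generations = ⌊833.0 / 393⌋ = 2.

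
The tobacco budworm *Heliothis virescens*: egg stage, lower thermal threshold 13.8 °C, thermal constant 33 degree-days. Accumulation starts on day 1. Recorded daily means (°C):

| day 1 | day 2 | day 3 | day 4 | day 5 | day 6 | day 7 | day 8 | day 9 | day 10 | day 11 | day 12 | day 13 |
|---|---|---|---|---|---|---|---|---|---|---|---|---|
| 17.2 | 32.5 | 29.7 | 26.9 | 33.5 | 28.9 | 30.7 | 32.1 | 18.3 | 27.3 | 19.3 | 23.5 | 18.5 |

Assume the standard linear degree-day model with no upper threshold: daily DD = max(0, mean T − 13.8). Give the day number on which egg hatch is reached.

day 3

Daily DD above 13.8 °C: 3.4, 18.7, 15.9, 13.1, 19.7, 15.1, 16.9, 18.3, 4.5, 13.5, 5.5, 9.7, 4.7.
Cumulative: 3.4, 22.1, 38.0, 51.1, 70.8, 85.9, 102.8, 121.1, 125.6, 139.1, 144.6, 154.3, 159.0.
The total first reaches 33 DD on day 3.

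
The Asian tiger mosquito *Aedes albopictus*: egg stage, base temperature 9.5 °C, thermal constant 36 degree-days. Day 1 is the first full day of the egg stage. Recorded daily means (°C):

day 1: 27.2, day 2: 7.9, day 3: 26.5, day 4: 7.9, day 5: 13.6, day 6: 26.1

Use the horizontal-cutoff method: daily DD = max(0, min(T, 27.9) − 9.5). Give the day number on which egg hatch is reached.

Daily DD above 9.5 °C (capped at 18.4): 17.7, 0.0, 17.0, 0.0, 4.1, 16.6.
Cumulative: 17.7, 17.7, 34.7, 34.7, 38.8, 55.4.
The total first reaches 36 DD on day 5.

day 5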